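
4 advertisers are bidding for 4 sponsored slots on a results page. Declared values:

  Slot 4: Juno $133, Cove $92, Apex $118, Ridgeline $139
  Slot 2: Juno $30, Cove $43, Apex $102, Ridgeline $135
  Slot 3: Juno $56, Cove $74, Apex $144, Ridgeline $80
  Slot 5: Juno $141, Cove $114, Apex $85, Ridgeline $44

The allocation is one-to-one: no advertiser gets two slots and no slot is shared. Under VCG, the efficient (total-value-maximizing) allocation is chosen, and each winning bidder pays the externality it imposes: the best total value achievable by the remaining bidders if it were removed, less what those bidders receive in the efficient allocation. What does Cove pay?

Cove pays $12.

Efficient allocation: Juno→Slot 4 ($133), Cove→Slot 5 ($114), Apex→Slot 3 ($144), Ridgeline→Slot 2 ($135); total welfare W = $526.
Cove receives Slot 5 at value $114, so the others get W − 114 = $412.
Without Cove: best allocation of the remaining 3 bidders over all 4 slots is Juno→Slot 5 ($141), Apex→Slot 3 ($144), Ridgeline→Slot 4 ($139), total $424.
VCG payment = (others' best without Cove) − (others' welfare with Cove) = 424 − 412 = $12.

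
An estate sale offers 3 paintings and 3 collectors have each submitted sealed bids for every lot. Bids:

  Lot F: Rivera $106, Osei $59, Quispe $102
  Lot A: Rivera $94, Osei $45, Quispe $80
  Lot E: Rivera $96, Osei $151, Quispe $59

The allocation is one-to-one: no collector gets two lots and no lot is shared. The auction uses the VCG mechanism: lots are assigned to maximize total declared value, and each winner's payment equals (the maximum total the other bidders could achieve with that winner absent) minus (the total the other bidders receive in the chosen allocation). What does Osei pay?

Osei pays $2.

Efficient allocation: Rivera→Lot A ($94), Osei→Lot E ($151), Quispe→Lot F ($102); total welfare W = $347.
Osei receives Lot E at value $151, so the others get W − 151 = $196.
Without Osei: best allocation of the remaining 2 bidders over all 3 lots is Rivera→Lot E ($96), Quispe→Lot F ($102), total $198.
VCG payment = (others' best without Osei) − (others' welfare with Osei) = 198 − 196 = $2.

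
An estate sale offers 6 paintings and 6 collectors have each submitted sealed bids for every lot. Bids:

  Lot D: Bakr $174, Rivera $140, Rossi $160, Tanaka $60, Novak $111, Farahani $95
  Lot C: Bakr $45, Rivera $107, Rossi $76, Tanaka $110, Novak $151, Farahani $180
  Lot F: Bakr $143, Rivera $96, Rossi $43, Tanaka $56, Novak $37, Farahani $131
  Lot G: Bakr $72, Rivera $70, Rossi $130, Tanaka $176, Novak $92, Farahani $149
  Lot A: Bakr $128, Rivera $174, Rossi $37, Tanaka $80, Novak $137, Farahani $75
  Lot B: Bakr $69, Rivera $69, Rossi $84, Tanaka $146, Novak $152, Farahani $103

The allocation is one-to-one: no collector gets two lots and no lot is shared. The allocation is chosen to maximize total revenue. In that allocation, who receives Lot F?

Bakr receives Lot F.

Optimal: Bakr→Lot F ($143), Rivera→Lot A ($174), Rossi→Lot D ($160), Tanaka→Lot G ($176), Novak→Lot B ($152), Farahani→Lot C ($180) — total 143+174+160+176+152+180 = $985.
Next-best assignment: Bakr→Lot F, Rivera→Lot A, Rossi→Lot D, Tanaka→Lot B, Novak→Lot C, Farahani→Lot G = $923.
Every other assignment is strictly worse.
Bakr's own top lot is Lot D ($174), but forcing Bakr→Lot D and reassigning the rest optimally gives only $906 — worse by 79.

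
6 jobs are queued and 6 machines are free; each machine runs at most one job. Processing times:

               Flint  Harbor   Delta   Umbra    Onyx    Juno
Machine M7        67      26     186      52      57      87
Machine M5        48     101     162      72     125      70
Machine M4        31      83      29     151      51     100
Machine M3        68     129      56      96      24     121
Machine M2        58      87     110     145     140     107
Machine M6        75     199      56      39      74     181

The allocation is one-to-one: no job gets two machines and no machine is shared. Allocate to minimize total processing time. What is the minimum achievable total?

Minimum total: 246 min

This is a one-to-one assignment (minimum-cost bipartite matching).
Optimal: Flint→Machine M2 (58 min), Harbor→Machine M7 (26 min), Delta→Machine M4 (29 min), Umbra→Machine M6 (39 min), Onyx→Machine M3 (24 min), Juno→Machine M5 (70 min) — total 58+26+29+39+24+70 = 246 min.
Row-greedy (each job in turn takes its cheapest remaining machine) gives 384 min, worse by 138.
Next-best assignment: Flint→Machine M5, Harbor→Machine M7, Delta→Machine M4, Umbra→Machine M6, Onyx→Machine M3, Juno→Machine M2 = 273 min.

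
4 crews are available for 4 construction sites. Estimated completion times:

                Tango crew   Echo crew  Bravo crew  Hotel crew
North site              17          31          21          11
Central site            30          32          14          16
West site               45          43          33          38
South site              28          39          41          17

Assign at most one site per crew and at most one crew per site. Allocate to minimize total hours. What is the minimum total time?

Minimum total: 91 hours

Optimal: Tango crew→North site (17 hours), Echo crew→West site (43 hours), Bravo crew→Central site (14 hours), Hotel crew→South site (17 hours) — total 17+43+14+17 = 91 hours.
Row-greedy (each crew in turn takes its cheapest remaining site) gives 99 hours, worse by 8.
Next-best assignment: Tango crew→South site, Echo crew→West site, Bravo crew→Central site, Hotel crew→North site = 96 hours.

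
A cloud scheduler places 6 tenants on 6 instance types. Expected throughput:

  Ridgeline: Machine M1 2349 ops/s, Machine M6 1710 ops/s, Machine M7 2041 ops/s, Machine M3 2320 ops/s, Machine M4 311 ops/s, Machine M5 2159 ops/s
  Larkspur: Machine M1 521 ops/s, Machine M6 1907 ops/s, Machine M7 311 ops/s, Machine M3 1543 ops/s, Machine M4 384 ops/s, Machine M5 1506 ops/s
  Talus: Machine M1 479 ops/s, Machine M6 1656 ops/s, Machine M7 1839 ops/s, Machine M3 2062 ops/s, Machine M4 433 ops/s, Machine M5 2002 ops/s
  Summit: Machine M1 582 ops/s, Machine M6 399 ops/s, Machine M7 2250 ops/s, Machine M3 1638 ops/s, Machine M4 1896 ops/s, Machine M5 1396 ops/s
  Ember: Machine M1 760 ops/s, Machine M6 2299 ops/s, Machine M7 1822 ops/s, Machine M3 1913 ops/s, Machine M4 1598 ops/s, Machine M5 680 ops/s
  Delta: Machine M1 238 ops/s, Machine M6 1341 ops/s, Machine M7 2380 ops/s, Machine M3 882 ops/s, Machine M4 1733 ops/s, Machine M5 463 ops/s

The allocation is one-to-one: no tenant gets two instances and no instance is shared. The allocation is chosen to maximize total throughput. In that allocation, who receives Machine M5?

Optimal: Ridgeline→Machine M1 (2349 ops/s), Larkspur→Machine M5 (1506 ops/s), Talus→Machine M3 (2062 ops/s), Summit→Machine M4 (1896 ops/s), Ember→Machine M6 (2299 ops/s), Delta→Machine M7 (2380 ops/s) — total 2349+1506+2062+1896+2299+2380 = 12492 ops/s.
Row-greedy (each tenant in turn takes its best remaining instance) gives 10629 ops/s, worse by 1863.
No other one-to-one assignment exceeds 12492 ops/s.
Larkspur's own top instance is Machine M6 (1907 ops/s), but forcing Larkspur→Machine M6 and reassigning the rest optimally gives only 12447 ops/s — worse by 45.

Larkspur receives Machine M5.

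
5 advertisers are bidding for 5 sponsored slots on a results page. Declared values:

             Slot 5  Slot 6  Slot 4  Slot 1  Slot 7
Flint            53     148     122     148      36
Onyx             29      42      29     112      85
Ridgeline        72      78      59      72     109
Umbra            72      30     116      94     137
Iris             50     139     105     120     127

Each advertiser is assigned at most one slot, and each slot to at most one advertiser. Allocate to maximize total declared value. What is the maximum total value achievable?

Max total: $582

Optimal: Flint→Slot 4 ($122), Onyx→Slot 1 ($112), Ridgeline→Slot 5 ($72), Umbra→Slot 7 ($137), Iris→Slot 6 ($139) — total 122+112+72+137+139 = $582.
Row-greedy (each advertiser in turn takes its best remaining slot) gives $535, worse by 47.
Next-best assignment: Flint→Slot 6, Onyx→Slot 1, Ridgeline→Slot 5, Umbra→Slot 4, Iris→Slot 7 = $575.
Swapping Flint↔Iris (Flint→Slot 6 $148, Iris→Slot 4 $105) loses 8.
No other one-to-one assignment exceeds $582.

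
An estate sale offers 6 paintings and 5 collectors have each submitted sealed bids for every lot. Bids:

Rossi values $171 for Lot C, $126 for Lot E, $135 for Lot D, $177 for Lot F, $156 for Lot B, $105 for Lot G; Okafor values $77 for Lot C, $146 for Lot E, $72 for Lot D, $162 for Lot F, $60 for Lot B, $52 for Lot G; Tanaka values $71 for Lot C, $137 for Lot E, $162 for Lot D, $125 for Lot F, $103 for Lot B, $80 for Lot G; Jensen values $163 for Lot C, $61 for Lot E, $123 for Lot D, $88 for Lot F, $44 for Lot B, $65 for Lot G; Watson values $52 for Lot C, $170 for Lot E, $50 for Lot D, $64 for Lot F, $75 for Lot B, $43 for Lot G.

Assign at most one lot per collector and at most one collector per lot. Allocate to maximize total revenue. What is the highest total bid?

Maximum total: $813

Optimal: Rossi→Lot B ($156), Okafor→Lot F ($162), Tanaka→Lot D ($162), Jensen→Lot C ($163), Watson→Lot E ($170) — total 156+162+162+163+170 = $813.
Row-greedy (each collector in turn takes its best remaining lot) gives $723, worse by 90.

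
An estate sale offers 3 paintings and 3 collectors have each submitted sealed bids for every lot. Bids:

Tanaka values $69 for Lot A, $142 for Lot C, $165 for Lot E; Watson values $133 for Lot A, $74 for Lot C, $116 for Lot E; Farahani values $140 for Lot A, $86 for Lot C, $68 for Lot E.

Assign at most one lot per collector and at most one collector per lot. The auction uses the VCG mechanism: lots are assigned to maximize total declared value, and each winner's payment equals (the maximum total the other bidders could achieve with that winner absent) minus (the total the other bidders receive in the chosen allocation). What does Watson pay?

Watson pays $23.

Efficient allocation: Tanaka→Lot C ($142), Watson→Lot E ($116), Farahani→Lot A ($140); total welfare W = $398.
Watson receives Lot E at value $116, so the others get W − 116 = $282.
Without Watson: best allocation of the remaining 2 bidders over all 3 lots is Tanaka→Lot E ($165), Farahani→Lot A ($140), total $305.
VCG payment = (others' best without Watson) − (others' welfare with Watson) = 305 − 282 = $23.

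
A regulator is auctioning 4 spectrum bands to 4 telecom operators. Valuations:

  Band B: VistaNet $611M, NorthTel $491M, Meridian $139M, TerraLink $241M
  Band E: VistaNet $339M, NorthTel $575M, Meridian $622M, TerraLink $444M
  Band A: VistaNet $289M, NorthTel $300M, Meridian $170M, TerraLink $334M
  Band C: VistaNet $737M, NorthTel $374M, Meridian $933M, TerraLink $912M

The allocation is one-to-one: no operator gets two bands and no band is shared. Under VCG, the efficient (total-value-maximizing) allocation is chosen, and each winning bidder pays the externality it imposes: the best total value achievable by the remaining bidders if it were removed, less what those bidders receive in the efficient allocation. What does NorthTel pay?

Efficient allocation: VistaNet→Band B ($611M), NorthTel→Band E ($575M), Meridian→Band C ($933M), TerraLink→Band A ($334M); total welfare W = $2453M.
NorthTel receives Band E at value $575M, so the others get W − 575 = $1878M.
Without NorthTel: best allocation of the remaining 3 bidders over all 4 bands is VistaNet→Band B ($611M), Meridian→Band E ($622M), TerraLink→Band C ($912M), total $2145M.
VCG payment = (others' best without NorthTel) − (others' welfare with NorthTel) = 2145 − 1878 = $267M.

NorthTel pays $267M.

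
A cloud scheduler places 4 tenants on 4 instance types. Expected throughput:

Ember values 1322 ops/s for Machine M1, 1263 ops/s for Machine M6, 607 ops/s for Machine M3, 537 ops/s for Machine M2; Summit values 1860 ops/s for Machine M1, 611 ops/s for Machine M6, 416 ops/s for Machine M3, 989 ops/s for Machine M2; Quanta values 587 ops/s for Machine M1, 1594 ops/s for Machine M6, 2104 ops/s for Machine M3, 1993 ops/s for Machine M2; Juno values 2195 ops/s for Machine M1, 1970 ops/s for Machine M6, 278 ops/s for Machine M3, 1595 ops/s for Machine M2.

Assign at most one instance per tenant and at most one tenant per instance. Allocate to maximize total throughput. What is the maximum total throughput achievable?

Maximum total: 6822 ops/s

This is a one-to-one assignment (maximum-weight bipartite matching).
Optimal: Ember→Machine M6 (1263 ops/s), Summit→Machine M1 (1860 ops/s), Quanta→Machine M3 (2104 ops/s), Juno→Machine M2 (1595 ops/s) — total 1263+1860+2104+1595 = 6822 ops/s.
Next-best assignment: Ember→Machine M6, Summit→Machine M2, Quanta→Machine M3, Juno→Machine M1 = 6551 ops/s.
No other one-to-one assignment exceeds 6822 ops/s.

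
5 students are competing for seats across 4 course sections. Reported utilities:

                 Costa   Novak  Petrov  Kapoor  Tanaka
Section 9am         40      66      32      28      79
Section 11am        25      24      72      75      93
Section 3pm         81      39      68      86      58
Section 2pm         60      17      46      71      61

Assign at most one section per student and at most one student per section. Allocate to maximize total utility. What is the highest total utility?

Optimal: Novak→Section 9am (66 points), Tanaka→Section 11am (93 points), Costa→Section 3pm (81 points), Kapoor→Section 2pm (71 points) — total 66+93+81+71 = 311 points.
Row-greedy (each student in turn takes its best remaining section) gives 290 points, worse by 21.
Every other assignment is strictly worse.

Max total: 311 points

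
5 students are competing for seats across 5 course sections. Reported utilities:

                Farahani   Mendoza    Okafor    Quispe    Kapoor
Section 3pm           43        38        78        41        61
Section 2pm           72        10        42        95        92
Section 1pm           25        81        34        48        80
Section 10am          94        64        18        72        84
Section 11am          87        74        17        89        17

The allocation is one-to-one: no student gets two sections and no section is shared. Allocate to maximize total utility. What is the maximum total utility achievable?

Optimal: Farahani→Section 10am (94 points), Mendoza→Section 1pm (81 points), Okafor→Section 3pm (78 points), Quispe→Section 11am (89 points), Kapoor→Section 2pm (92 points) — total 94+81+78+89+92 = 434 points.
Row-greedy (each student in turn takes its best remaining section) gives 365 points, worse by 69.
Every other assignment is strictly worse.

Maximum total: 434 points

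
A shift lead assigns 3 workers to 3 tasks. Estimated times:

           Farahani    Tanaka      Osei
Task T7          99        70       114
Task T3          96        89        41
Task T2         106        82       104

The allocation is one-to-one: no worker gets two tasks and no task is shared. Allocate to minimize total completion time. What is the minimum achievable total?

Optimal: Farahani→Task T2 (106 min), Tanaka→Task T7 (70 min), Osei→Task T3 (41 min) — total 106+70+41 = 217 min.
Row-greedy (each worker in turn takes its cheapest remaining task) gives 270 min, worse by 53.
Next-best assignment: Farahani→Task T7, Tanaka→Task T2, Osei→Task T3 = 222 min.
Swapping Farahani↔Tanaka (Farahani→Task T7 99 min, Tanaka→Task T2 82 min) adds 5.

Minimum total: 217 min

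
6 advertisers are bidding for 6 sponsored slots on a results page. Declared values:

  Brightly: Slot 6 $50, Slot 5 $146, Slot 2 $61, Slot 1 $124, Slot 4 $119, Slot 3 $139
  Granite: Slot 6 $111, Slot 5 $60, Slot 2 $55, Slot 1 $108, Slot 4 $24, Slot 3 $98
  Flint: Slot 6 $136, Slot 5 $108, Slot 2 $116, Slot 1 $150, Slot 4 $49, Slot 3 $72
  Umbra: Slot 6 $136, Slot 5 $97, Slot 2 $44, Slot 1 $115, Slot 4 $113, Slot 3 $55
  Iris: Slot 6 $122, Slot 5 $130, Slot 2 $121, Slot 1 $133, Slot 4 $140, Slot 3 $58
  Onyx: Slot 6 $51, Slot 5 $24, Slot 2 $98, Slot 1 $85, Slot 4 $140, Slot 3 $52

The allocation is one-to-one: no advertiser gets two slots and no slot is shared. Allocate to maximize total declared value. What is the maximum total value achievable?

Optimal: Brightly→Slot 5 ($146), Granite→Slot 3 ($98), Flint→Slot 1 ($150), Umbra→Slot 6 ($136), Iris→Slot 2 ($121), Onyx→Slot 4 ($140) — total 146+98+150+136+121+140 = $791.
Max-entry greedy (repeatedly take the single best remaining cell) gives $768, worse by 23.
Next-best assignment: Brightly→Slot 5, Granite→Slot 3, Flint→Slot 2, Umbra→Slot 6, Iris→Slot 1, Onyx→Slot 4 = $769.
Swapping Iris↔Onyx (Iris→Slot 4 $140, Onyx→Slot 2 $98) loses 23.
Checked against all permutations: $791 is optimal.

Maximum total: $791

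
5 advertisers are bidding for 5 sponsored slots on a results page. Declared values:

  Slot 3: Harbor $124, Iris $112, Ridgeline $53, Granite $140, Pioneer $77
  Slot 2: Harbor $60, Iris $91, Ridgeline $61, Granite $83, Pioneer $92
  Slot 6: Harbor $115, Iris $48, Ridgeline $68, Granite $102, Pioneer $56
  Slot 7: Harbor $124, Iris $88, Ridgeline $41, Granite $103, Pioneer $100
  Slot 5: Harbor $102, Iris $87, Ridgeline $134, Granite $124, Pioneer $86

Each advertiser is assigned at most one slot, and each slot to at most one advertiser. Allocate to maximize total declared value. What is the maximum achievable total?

This is a one-to-one assignment (maximum-weight bipartite matching).
Optimal: Harbor→Slot 6 ($115), Iris→Slot 2 ($91), Ridgeline→Slot 5 ($134), Granite→Slot 3 ($140), Pioneer→Slot 7 ($100) — total 115+91+134+140+100 = $580.
Row-greedy (each advertiser in turn takes its best remaining slot) gives $508, worse by 72.
Next-best assignment: Harbor→Slot 6, Iris→Slot 7, Ridgeline→Slot 5, Granite→Slot 3, Pioneer→Slot 2 = $569.
Swapping Pioneer↔Harbor (Pioneer→Slot 6 $56, Harbor→Slot 7 $124) loses 35.

Maximum total: $580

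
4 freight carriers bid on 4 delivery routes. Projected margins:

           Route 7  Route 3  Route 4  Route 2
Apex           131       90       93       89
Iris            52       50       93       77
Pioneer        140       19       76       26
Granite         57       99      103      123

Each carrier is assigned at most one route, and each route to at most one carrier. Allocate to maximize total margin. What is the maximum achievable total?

Maximum total: $446k

Optimal: Apex→Route 3 ($90k), Iris→Route 4 ($93k), Pioneer→Route 7 ($140k), Granite→Route 2 ($123k) — total 90+93+140+123 = $446k.
Max-entry greedy (repeatedly take the single best remaining cell) gives $406k, worse by 40.
Next-best assignment: Apex→Route 2, Iris→Route 4, Pioneer→Route 7, Granite→Route 3 = $421k.
Swapping Apex↔Pioneer (Apex→Route 7 $131k, Pioneer→Route 3 $19k) loses 80.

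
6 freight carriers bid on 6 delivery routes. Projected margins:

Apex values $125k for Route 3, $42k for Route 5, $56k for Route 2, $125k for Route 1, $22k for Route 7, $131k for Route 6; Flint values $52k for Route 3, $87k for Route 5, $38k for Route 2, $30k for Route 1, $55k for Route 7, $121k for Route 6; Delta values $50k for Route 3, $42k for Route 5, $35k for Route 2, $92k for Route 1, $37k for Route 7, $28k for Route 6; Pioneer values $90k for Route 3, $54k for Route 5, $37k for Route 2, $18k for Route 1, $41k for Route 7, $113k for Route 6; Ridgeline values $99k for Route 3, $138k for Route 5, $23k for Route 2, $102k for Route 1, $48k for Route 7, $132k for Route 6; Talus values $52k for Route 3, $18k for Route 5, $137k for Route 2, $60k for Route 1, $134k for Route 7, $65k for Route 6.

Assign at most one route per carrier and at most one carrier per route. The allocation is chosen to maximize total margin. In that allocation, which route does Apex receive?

Optimal: Apex→Route 3 ($125k), Flint→Route 7 ($55k), Delta→Route 1 ($92k), Pioneer→Route 6 ($113k), Ridgeline→Route 5 ($138k), Talus→Route 2 ($137k) — total 125+55+92+113+138+137 = $660k.
Row-greedy (each carrier in turn takes its best remaining route) gives $585k, worse by 75.
Swapping Ridgeline↔Talus (Ridgeline→Route 2 $23k, Talus→Route 5 $18k) loses 234.
Apex's own top route is Route 6 ($131k), but forcing Apex→Route 6 and reassigning the rest optimally gives only $643k — worse by 17.

Apex receives Route 3.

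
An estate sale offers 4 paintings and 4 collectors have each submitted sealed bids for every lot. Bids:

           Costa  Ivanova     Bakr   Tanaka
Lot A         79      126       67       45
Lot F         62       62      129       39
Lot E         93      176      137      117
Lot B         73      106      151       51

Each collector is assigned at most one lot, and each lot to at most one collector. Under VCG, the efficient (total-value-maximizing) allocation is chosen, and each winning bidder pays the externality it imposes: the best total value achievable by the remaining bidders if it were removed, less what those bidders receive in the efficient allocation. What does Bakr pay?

Efficient allocation: Costa→Lot F ($62), Ivanova→Lot A ($126), Bakr→Lot B ($151), Tanaka→Lot E ($117); total welfare W = $456.
Bakr receives Lot B at value $151, so the others get W − 151 = $305.
Without Bakr: best allocation of the remaining 3 bidders over all 4 lots is Costa→Lot B ($73), Ivanova→Lot A ($126), Tanaka→Lot E ($117), total $316.
VCG payment = (others' best without Bakr) − (others' welfare with Bakr) = 316 − 305 = $11.

Bakr pays $11.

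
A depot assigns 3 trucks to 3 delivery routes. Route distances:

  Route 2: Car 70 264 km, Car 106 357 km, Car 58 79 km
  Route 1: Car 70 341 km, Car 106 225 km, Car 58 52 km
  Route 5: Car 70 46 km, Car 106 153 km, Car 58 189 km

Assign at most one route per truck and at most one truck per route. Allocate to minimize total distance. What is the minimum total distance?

Minimum total: 350 km

Treat this as an assignment problem: match each truck to one route.
Optimal: Car 70→Route 5 (46 km), Car 106→Route 1 (225 km), Car 58→Route 2 (79 km) — total 46+225+79 = 350 km.
Min-entry greedy (repeatedly take the single cheapest remaining cell) gives 455 km, worse by 105.
Next-best assignment: Car 70→Route 5, Car 106→Route 2, Car 58→Route 1 = 455 km.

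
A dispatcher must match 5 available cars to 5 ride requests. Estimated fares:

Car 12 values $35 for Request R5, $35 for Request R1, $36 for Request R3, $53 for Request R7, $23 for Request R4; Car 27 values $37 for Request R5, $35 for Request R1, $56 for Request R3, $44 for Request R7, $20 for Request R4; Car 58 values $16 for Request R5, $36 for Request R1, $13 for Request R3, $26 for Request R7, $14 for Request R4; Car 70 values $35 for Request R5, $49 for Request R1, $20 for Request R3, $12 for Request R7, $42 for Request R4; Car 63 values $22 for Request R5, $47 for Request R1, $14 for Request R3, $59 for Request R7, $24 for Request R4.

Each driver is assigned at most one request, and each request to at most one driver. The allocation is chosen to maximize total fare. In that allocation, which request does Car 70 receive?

Car 70 receives Request R4.

Optimal: Car 12→Request R5 ($35), Car 27→Request R3 ($56), Car 58→Request R1 ($36), Car 70→Request R4 ($42), Car 63→Request R7 ($59) — total 35+56+36+42+59 = $228.
Max-entry greedy (repeatedly take the single best remaining cell) gives $213, worse by 15.
Car 70's own top request is Request R1 ($49), but forcing Car 70→Request R1 and reassigning the rest optimally gives only $213 — worse by 15.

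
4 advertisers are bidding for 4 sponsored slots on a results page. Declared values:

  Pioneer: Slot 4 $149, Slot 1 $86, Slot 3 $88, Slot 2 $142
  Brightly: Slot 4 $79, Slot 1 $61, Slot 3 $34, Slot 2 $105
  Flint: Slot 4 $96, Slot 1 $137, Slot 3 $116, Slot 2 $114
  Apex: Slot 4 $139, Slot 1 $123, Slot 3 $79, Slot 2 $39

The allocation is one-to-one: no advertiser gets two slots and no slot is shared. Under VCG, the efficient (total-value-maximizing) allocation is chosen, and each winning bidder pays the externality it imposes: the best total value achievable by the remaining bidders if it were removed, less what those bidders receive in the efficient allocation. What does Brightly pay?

Efficient allocation: Pioneer→Slot 4 ($149), Brightly→Slot 2 ($105), Flint→Slot 3 ($116), Apex→Slot 1 ($123); total welfare W = $493.
Brightly receives Slot 2 at value $105, so the others get W − 105 = $388.
Without Brightly: best allocation of the remaining 3 bidders over all 4 slots is Pioneer→Slot 2 ($142), Flint→Slot 1 ($137), Apex→Slot 4 ($139), total $418.
VCG payment = (others' best without Brightly) − (others' welfare with Brightly) = 418 − 388 = $30.

Brightly pays $30.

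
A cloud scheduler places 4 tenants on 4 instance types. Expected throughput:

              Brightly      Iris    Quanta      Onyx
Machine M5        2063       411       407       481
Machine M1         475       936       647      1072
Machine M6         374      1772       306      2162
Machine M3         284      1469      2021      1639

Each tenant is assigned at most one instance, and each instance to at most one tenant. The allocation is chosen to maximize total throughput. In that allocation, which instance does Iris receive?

Iris receives Machine M1.

Treat this as an assignment problem: match each tenant to one instance.
Optimal: Brightly→Machine M5 (2063 ops/s), Iris→Machine M1 (936 ops/s), Quanta→Machine M3 (2021 ops/s), Onyx→Machine M6 (2162 ops/s) — total 2063+936+2021+2162 = 7182 ops/s.
Column-greedy (each instance in turn goes to its best remaining tenant) gives 6928 ops/s, worse by 254.
Next-best assignment: Brightly→Machine M5, Iris→Machine M6, Quanta→Machine M3, Onyx→Machine M1 = 6928 ops/s.
Swapping Onyx↔Iris (Onyx→Machine M1 1072 ops/s, Iris→Machine M6 1772 ops/s) loses 254.
Every other assignment is strictly worse.
Iris's own top instance is Machine M6 (1772 ops/s), but forcing Iris→Machine M6 and reassigning the rest optimally gives only 6928 ops/s — worse by 254.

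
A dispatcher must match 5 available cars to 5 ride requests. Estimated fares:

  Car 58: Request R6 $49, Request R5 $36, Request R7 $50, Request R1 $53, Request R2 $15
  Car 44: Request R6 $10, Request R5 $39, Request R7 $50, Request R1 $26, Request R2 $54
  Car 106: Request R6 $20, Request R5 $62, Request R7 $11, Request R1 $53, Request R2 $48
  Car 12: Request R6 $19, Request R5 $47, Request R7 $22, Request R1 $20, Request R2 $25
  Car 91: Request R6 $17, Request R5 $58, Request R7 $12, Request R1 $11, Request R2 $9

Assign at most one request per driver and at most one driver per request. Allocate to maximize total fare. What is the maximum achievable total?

Max total: $236

This is the linear assignment problem.
Optimal: Car 58→Request R6 ($49), Car 44→Request R2 ($54), Car 106→Request R1 ($53), Car 12→Request R7 ($22), Car 91→Request R5 ($58) — total 49+54+53+22+58 = $236.
Max-entry greedy (repeatedly take the single best remaining cell) gives $208, worse by 28.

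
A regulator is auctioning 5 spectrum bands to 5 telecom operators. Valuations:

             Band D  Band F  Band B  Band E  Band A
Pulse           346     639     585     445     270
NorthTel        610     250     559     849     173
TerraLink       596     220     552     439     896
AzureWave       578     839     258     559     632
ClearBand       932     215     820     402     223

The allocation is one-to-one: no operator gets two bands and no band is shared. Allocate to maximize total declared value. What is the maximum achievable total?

This is the linear assignment problem.
Optimal: Pulse→Band B ($585M), NorthTel→Band E ($849M), TerraLink→Band A ($896M), AzureWave→Band F ($839M), ClearBand→Band D ($932M) — total 585+849+896+839+932 = $4101M.
Row-greedy (each operator in turn takes its best remaining band) gives $3782M, worse by 319.
Next-best assignment: Pulse→Band F, NorthTel→Band E, TerraLink→Band A, AzureWave→Band D, ClearBand→Band B = $3782M.
Every other assignment is strictly worse.

Maximum total: $4101M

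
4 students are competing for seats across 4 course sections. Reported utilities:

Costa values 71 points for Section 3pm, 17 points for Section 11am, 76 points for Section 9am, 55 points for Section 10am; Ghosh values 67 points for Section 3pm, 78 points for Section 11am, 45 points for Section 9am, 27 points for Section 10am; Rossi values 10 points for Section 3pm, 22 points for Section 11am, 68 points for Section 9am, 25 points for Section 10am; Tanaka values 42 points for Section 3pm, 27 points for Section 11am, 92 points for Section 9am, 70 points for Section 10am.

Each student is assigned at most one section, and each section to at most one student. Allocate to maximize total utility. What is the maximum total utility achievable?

Optimal: Costa→Section 3pm (71 points), Ghosh→Section 11am (78 points), Rossi→Section 9am (68 points), Tanaka→Section 10am (70 points) — total 71+78+68+70 = 287 points.
Column-greedy (each section in turn goes to its best remaining student) gives 266 points, worse by 21.
Next-best assignment: Costa→Section 3pm, Ghosh→Section 11am, Rossi→Section 10am, Tanaka→Section 9am = 266 points.
Checked against all permutations: 287 points is optimal.

Max total: 287 points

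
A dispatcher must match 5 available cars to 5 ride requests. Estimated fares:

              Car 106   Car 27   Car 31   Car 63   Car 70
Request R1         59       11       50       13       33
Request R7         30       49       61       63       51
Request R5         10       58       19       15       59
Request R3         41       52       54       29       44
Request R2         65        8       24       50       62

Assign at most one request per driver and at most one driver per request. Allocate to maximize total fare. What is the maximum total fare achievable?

Optimal: Car 106→Request R1 ($59), Car 27→Request R5 ($58), Car 31→Request R3 ($54), Car 63→Request R7 ($63), Car 70→Request R2 ($62) — total 59+58+54+63+62 = $296.
Max-entry greedy (repeatedly take the single best remaining cell) gives $252, worse by 44.
Next-best assignment: Car 106→Request R2, Car 27→Request R3, Car 31→Request R1, Car 63→Request R7, Car 70→Request R5 = $289.

Max total: $296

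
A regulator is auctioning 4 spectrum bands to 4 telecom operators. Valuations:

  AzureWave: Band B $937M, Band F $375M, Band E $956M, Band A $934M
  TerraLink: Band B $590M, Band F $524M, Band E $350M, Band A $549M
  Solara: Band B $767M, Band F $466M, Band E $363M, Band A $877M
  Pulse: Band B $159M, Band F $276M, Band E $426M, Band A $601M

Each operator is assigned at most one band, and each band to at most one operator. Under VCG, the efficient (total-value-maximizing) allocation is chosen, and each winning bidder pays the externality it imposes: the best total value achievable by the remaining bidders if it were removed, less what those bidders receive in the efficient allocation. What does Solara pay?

Solara pays $66M.

Efficient allocation: AzureWave→Band E ($956M), TerraLink→Band F ($524M), Solara→Band B ($767M), Pulse→Band A ($601M); total welfare W = $2848M.
Solara receives Band B at value $767M, so the others get W − 767 = $2081M.
Without Solara: best allocation of the remaining 3 bidders over all 4 bands is AzureWave→Band E ($956M), TerraLink→Band B ($590M), Pulse→Band A ($601M), total $2147M.
VCG payment = (others' best without Solara) − (others' welfare with Solara) = 2147 − 2081 = $66M.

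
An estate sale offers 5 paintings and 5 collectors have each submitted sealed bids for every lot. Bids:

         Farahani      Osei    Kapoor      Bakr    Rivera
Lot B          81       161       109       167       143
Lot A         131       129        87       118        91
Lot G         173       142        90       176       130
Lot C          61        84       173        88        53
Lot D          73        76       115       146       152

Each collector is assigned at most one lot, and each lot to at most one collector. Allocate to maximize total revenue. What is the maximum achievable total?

This is the linear assignment problem.
Optimal: Farahani→Lot G ($173), Osei→Lot A ($129), Kapoor→Lot C ($173), Bakr→Lot B ($167), Rivera→Lot D ($152) — total 173+129+173+167+152 = $794.
Max-entry greedy (repeatedly take the single best remaining cell) gives $793, worse by 1.
Next-best assignment: Farahani→Lot A, Osei→Lot B, Kapoor→Lot C, Bakr→Lot G, Rivera→Lot D = $793.
Swapping Kapoor↔Rivera (Kapoor→Lot D $115, Rivera→Lot C $53) loses 157.

Max total: $794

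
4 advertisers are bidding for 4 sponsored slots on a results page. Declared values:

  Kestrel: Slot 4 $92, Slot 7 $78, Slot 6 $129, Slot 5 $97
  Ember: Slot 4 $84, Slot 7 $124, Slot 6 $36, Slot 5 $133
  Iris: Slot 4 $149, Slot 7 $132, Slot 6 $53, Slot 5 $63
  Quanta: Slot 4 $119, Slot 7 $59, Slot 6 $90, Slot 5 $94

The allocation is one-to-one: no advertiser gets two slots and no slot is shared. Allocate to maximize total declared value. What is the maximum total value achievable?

Max total: $513

Optimal: Kestrel→Slot 6 ($129), Ember→Slot 5 ($133), Iris→Slot 7 ($132), Quanta→Slot 4 ($119) — total 129+133+132+119 = $513.
Row-greedy (each advertiser in turn takes its best remaining slot) gives $470, worse by 43.
Next-best assignment: Kestrel→Slot 6, Ember→Slot 7, Iris→Slot 4, Quanta→Slot 5 = $496.
Every other assignment is strictly worse.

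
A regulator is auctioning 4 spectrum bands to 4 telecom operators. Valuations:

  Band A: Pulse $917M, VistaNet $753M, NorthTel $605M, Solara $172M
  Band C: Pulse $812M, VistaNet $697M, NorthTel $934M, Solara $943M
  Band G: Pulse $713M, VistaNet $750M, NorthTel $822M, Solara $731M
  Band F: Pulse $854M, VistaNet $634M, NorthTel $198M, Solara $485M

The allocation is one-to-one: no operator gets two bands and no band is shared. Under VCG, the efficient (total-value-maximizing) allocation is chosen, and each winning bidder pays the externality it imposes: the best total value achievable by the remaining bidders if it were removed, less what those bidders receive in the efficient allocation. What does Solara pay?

Solara pays $172M.

Efficient allocation: Pulse→Band F ($854M), VistaNet→Band A ($753M), NorthTel→Band G ($822M), Solara→Band C ($943M); total welfare W = $3372M.
Solara receives Band C at value $943M, so the others get W − 943 = $2429M.
Without Solara: best allocation of the remaining 3 bidders over all 4 bands is Pulse→Band A ($917M), VistaNet→Band G ($750M), NorthTel→Band C ($934M), total $2601M.
VCG payment = (others' best without Solara) − (others' welfare with Solara) = 2601 − 2429 = $172M.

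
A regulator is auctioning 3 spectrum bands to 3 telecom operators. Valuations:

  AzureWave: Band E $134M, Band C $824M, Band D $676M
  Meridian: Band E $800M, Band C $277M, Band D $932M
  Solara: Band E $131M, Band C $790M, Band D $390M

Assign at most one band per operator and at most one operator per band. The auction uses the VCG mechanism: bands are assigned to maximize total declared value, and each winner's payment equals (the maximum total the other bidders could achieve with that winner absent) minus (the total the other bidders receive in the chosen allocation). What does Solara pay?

Efficient allocation: AzureWave→Band D ($676M), Meridian→Band E ($800M), Solara→Band C ($790M); total welfare W = $2266M.
Solara receives Band C at value $790M, so the others get W − 790 = $1476M.
Without Solara: best allocation of the remaining 2 bidders over all 3 bands is AzureWave→Band C ($824M), Meridian→Band D ($932M), total $1756M.
VCG payment = (others' best without Solara) − (others' welfare with Solara) = 1756 − 1476 = $280M.

Solara pays $280M.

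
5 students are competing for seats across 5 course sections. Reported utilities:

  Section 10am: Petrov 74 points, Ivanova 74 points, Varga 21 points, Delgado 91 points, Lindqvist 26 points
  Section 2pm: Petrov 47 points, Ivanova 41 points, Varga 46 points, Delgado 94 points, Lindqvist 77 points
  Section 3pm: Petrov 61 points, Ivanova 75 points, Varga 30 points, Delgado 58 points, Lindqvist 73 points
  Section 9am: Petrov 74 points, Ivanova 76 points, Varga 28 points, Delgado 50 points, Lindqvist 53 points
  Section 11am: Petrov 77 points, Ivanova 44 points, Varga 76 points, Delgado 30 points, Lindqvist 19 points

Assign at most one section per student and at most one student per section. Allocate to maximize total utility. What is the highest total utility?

Maximum total: 393 points

Treat this as an assignment problem: match each student to one section.
Optimal: Petrov→Section 10am (74 points), Ivanova→Section 9am (76 points), Varga→Section 11am (76 points), Delgado→Section 2pm (94 points), Lindqvist→Section 3pm (73 points) — total 74+76+76+94+73 = 393 points.
Row-greedy (each student in turn takes its best remaining section) gives 363 points, worse by 30.
Checked against all permutations: 393 points is optimal.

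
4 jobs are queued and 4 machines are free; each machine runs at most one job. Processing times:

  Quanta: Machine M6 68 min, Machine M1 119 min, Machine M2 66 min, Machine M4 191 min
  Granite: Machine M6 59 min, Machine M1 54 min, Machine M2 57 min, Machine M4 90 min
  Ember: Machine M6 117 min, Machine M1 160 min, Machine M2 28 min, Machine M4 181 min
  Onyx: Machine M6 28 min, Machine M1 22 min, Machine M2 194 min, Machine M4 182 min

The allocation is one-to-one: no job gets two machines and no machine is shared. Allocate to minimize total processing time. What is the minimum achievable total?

Optimal: Quanta→Machine M6 (68 min), Granite→Machine M4 (90 min), Ember→Machine M2 (28 min), Onyx→Machine M1 (22 min) — total 68+90+28+22 = 208 min.
Column-greedy (each machine in turn goes to its cheapest remaining job) gives 301 min, worse by 93.

Minimum total: 208 min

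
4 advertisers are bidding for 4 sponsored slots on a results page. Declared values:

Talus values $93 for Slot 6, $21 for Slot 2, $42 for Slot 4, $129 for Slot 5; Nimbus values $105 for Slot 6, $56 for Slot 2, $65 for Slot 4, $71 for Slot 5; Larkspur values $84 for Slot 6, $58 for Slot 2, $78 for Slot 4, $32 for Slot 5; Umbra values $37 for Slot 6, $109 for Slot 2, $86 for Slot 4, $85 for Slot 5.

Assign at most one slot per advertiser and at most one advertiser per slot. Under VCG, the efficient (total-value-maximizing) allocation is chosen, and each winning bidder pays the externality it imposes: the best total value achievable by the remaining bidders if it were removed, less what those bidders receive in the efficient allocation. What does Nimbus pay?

Nimbus pays $6.

Efficient allocation: Talus→Slot 5 ($129), Nimbus→Slot 6 ($105), Larkspur→Slot 4 ($78), Umbra→Slot 2 ($109); total welfare W = $421.
Nimbus receives Slot 6 at value $105, so the others get W − 105 = $316.
Without Nimbus: best allocation of the remaining 3 bidders over all 4 slots is Talus→Slot 5 ($129), Larkspur→Slot 6 ($84), Umbra→Slot 2 ($109), total $322.
VCG payment = (others' best without Nimbus) − (others' welfare with Nimbus) = 322 − 316 = $6.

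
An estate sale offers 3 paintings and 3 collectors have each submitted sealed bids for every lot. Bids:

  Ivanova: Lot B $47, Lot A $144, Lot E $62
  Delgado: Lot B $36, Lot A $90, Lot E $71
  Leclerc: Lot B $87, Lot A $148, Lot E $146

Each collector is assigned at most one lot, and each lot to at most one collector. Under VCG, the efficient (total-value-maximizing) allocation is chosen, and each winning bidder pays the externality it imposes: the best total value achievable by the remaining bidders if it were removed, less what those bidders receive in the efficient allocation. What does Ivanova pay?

Ivanova pays $54.

Efficient allocation: Ivanova→Lot A ($144), Delgado→Lot B ($36), Leclerc→Lot E ($146); total welfare W = $326.
Ivanova receives Lot A at value $144, so the others get W − 144 = $182.
Without Ivanova: best allocation of the remaining 2 bidders over all 3 lots is Delgado→Lot A ($90), Leclerc→Lot E ($146), total $236.
VCG payment = (others' best without Ivanova) − (others' welfare with Ivanova) = 236 − 182 = $54.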